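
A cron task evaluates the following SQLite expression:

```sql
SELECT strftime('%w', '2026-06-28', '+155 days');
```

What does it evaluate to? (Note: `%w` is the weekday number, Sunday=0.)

1

First apply '+155 days': 2026-06-28 → 2026-11-30.
2026-11-30 is a Monday; with Sunday=0 that is 1.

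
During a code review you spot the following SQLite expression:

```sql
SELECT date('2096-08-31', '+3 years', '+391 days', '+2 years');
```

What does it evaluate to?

Adding +3 years to 2096-08-31 gives 2099-08-31.
Applying '+391 days' to 2099-08-31: counting 391 days forward gives 2100-09-26.
Adding +2 years to 2100-09-26 gives 2102-09-26.

2102-09-26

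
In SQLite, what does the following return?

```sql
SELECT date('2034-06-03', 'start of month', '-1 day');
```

2034-05-31

`start of month` rewinds 2034-06-03 to 2034-06-01.
Going back 1 day from 2034-06-01 reaches 2034-05-31 (last day of May, 31 days).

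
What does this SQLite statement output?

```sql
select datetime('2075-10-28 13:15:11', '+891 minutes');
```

2075-10-29 04:06:11

891 minutes = 14h 51m; +891 minutes from 2075-10-28 13:15:11 is 2075-10-29 04:06:11 (crosses midnight).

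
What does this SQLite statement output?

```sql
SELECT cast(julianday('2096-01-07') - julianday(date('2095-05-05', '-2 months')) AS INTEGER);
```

308

Adding -2 months to 2095-05-05 gives 2095-03-05.
26 days remain in March 2095 after the 5th (31 − 5).
Full months from April 2095 through December 2095 contribute their day counts.
Then 7 days into January 2096.
Total: 26 + 30 + 31 + 30 + 31 + 31 + 30 + 31 + 30 + 31 + 7 = 308.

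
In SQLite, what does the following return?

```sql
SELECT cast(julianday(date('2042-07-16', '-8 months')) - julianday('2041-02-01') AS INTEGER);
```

Adding -8 months to 2042-07-16 gives 2041-11-16.
27 days remain in February 2041 after the 1st (28 − 1).
Full months from March 2041 through October 2041 contribute their day counts.
Then 16 days into November 2041.
Total: 27 + 31 + 30 + 31 + 30 + 31 + 31 + 30 + 31 + 16 = 288.

288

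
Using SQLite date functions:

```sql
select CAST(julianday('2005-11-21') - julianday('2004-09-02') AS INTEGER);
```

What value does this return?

28 days remain in September 2004 after the 2nd (30 − 2).
Full months from October 2004 through October 2005 contribute their day counts.
Then 21 days into November 2005.
Total: 28 + 31 + 30 + 31 + 31 + 28 + 31 + 30 + 31 + 30 + 31 + 31 + 30 + 31 + 21 = 445.

445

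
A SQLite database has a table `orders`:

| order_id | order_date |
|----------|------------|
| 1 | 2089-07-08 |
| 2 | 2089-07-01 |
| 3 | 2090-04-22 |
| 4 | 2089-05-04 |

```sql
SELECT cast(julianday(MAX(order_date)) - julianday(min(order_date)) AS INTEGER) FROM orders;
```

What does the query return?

MIN = 2089-05-04, MAX = 2090-04-22.
27 days remain in May 2089 after the 4th (31 − 4).
Full months from June 2089 through March 2090 contribute their day counts.
Then 22 days into April 2090.
Total: 27 + 30 + 31 + 31 + 30 + 31 + 30 + 31 + 31 + 28 + 31 + 22 = 353.

353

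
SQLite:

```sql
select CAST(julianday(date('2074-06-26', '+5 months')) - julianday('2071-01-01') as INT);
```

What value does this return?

1425

Adding +5 months to 2074-06-26 gives 2074-11-26.
30 days remain in January 2071 after the 1st (31 − 1).
Full months from February 2071 through October 2074 contribute their day counts.
Then 26 days into November 2074.
Total: 30 + 28 + 31 + 30 + 31 + 30 + 31 + 31 + 30 + 31 + 30 + 31 + 31 + 29 + 31 + 30 + 31 + 30 + 31 + 31 + 30 + 31 + 30 + 31 + 31 + 28 + 31 + 30 + 31 + 30 + 31 + 31 + 30 + 31 + 30 + 31 + 31 + 28 + 31 + 30 + 31 + 30 + 31 + 31 + 30 + 31 + 26 = 1425.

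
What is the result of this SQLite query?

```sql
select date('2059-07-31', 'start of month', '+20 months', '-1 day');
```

2061-02-28

`start of month` rewinds 2059-07-31 to 2059-07-01.
Adding +20 months to 2059-07-01 gives 2061-03-01.
Going back 1 day from 2061-03-01 reaches 2061-02-28 (last day of February, 28 days).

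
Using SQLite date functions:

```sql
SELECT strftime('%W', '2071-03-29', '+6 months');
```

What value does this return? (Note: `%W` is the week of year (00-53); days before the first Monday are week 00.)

39

First apply '+6 months': 2071-03-29 → 2071-09-29.
2071-09-29 is a Tuesday. SQLite's %W counts Mondays since the year started; the result is 39.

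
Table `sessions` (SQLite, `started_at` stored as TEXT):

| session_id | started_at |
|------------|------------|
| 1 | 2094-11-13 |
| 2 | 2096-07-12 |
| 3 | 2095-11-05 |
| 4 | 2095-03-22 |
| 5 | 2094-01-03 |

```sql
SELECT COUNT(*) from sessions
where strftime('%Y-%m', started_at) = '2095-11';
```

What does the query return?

Rows with year-month 2095-11: 2095-11-05 → 1.

1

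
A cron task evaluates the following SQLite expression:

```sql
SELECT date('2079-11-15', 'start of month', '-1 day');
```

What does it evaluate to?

2079-10-31

`start of month` rewinds 2079-11-15 to 2079-11-01.
Going back 1 day from 2079-11-01 reaches 2079-10-31 (last day of October, 31 days).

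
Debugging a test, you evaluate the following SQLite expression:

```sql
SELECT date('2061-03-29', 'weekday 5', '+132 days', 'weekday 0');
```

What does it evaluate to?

2061-08-14

`weekday 5` advances to the next Friday; 2061-03-29 is a Tuesday, so it moves forward to 2061-04-01.
Applying '+132 days' to 2061-04-01: counting 132 days forward gives 2061-08-11.
`weekday 0` advances to the next Sunday; 2061-08-11 is a Thursday, so it moves forward to 2061-08-14.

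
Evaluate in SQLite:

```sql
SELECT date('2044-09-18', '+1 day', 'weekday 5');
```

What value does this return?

2044-09-23

Advancing 1 more day within September lands on 2044-09-19.
`weekday 5` advances to the next Friday; 2044-09-19 is a Monday, so it moves forward to 2044-09-23.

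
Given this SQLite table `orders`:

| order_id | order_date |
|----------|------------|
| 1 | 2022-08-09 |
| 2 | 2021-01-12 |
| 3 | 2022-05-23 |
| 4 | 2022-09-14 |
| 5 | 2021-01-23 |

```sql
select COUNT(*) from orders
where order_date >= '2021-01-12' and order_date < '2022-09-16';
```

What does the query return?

5

Rows in [2021-01-12, 2022-09-16): 2022-08-09, 2021-01-12, 2022-05-23, 2022-09-14, 2021-01-23 → 5 rows.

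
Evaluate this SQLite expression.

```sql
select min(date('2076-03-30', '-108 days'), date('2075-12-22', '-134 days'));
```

date('2076-03-30', '-108 days') → 2075-12-13.
date('2075-12-22', '-134 days') → 2075-08-10.
Earlier of the two is 2075-08-10.

2075-08-10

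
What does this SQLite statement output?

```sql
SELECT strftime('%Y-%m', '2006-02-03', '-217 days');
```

2005-07

First apply '-217 days': 2006-02-03 → 2005-07-01.
`%Y-%m` extracts the year-month: 2005-07.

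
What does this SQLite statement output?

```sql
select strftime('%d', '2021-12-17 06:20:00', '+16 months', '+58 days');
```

14

First apply '+16 months', '+58 days': 2021-12-17 06:20:00 → 2023-06-14 06:20:00.
`%d` extracts the 2-digit day of month: 14.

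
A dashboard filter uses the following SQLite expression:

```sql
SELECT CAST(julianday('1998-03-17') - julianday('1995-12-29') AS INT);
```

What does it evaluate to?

2 days remain in December 1995 after the 29th (31 − 29).
Full months from January 1996 through February 1998 contribute their day counts.
Then 17 days into March 1998.
Total: 2 + 31 + 29 + 31 + 30 + 31 + 30 + 31 + 31 + 30 + 31 + 30 + 31 + 31 + 28 + 31 + 30 + 31 + 30 + 31 + 31 + 30 + 31 + 30 + 31 + 31 + 28 + 17 = 809.

809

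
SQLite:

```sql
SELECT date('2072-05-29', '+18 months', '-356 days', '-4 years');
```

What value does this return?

Adding +18 months to 2072-05-29 gives 2073-11-29.
Applying '-356 days' to 2073-11-29: counting 356 days back gives 2072-12-08.
Adding -4 years to 2072-12-08 gives 2068-12-08.

2068-12-08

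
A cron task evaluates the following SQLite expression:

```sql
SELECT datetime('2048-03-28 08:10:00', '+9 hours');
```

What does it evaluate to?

+9 hours from 2048-03-28 08:10:00 is 2048-03-28 17:10:00.

2048-03-28 17:10:00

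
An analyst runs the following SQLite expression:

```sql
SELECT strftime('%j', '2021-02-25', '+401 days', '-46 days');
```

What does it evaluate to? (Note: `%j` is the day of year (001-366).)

046

First apply '+401 days', '-46 days': 2021-02-25 → 2022-02-15.
Day-of-year for 2022-02-15: days since 2022-01-01 inclusive = 46, zero-padded to 046.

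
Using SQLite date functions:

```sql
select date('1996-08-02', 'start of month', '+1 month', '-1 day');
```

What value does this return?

`start of month` rewinds 1996-08-02 to 1996-08-01.
Adding +1 month to 1996-08-01 gives 1996-09-01.
Going back 1 day from 1996-09-01 reaches 1996-08-31 (last day of August, 31 days).

1996-08-31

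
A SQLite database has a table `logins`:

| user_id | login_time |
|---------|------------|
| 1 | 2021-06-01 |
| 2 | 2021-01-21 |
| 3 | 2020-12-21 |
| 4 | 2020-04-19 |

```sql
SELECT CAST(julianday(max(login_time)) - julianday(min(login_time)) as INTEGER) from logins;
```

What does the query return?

MIN = 2020-04-19, MAX = 2021-06-01.
11 days remain in April 2020 after the 19th (30 − 19).
Full months from May 2020 through May 2021 contribute their day counts.
Then 1 day into June 2021.
Total: 11 + 31 + 30 + 31 + 31 + 30 + 31 + 30 + 31 + 31 + 28 + 31 + 30 + 31 + 1 = 408.

408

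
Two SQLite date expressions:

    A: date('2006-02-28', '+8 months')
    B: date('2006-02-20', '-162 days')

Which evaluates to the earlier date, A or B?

A = 2006-10-28.
B = 2005-09-11.
B is earlier.

B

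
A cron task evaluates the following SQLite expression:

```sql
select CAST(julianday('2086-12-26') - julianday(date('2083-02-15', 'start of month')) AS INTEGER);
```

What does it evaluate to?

1424

`start of month` rewinds 2083-02-15 to 2083-02-01.
27 days remain in February 2083 after the 1st (28 − 1).
Full months from March 2083 through November 2086 contribute their day counts.
Then 26 days into December 2086.
Total: 27 + 31 + 30 + 31 + 30 + 31 + 31 + 30 + 31 + 30 + 31 + 31 + 29 + 31 + 30 + 31 + 30 + 31 + 31 + 30 + 31 + 30 + 31 + 31 + 28 + 31 + 30 + 31 + 30 + 31 + 31 + 30 + 31 + 30 + 31 + 31 + 28 + 31 + 30 + 31 + 30 + 31 + 31 + 30 + 31 + 30 + 26 = 1424.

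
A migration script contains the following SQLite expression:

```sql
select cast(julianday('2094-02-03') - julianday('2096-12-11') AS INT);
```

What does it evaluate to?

25 days remain in February 2094 after the 3rd (28 − 3).
Full months from March 2094 through November 2096 contribute their day counts.
Then 11 days into December 2096.
Total: 25 + 31 + 30 + 31 + 30 + 31 + 31 + 30 + 31 + 30 + 31 + 31 + 28 + 31 + 30 + 31 + 30 + 31 + 31 + 30 + 31 + 30 + 31 + 31 + 29 + 31 + 30 + 31 + 30 + 31 + 31 + 30 + 31 + 30 + 11 = 1042.
The subtraction is earlier − later, so the result is −1042 → -1042.

-1042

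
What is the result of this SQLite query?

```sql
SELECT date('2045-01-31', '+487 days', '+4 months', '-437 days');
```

Applying '+487 days' to 2045-01-31: counting 487 days forward gives 2046-06-02.
Adding +4 months to 2046-06-02 gives 2046-10-02.
Applying '-437 days' to 2046-10-02: counting 437 days back gives 2045-07-22.

2045-07-22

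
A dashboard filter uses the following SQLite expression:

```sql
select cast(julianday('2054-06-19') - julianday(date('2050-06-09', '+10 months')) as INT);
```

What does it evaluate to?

1167

Adding +10 months to 2050-06-09 gives 2051-04-09.
21 days remain in April 2051 after the 9th (30 − 9).
Full months from May 2051 through May 2054 contribute their day counts.
Then 19 days into June 2054.
Total: 21 + 31 + 30 + 31 + 31 + 30 + 31 + 30 + 31 + 31 + 29 + 31 + 30 + 31 + 30 + 31 + 31 + 30 + 31 + 30 + 31 + 31 + 28 + 31 + 30 + 31 + 30 + 31 + 31 + 30 + 31 + 30 + 31 + 31 + 28 + 31 + 30 + 31 + 19 = 1167.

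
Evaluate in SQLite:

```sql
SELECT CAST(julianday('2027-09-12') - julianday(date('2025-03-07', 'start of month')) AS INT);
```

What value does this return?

`start of month` rewinds 2025-03-07 to 2025-03-01.
30 days remain in March 2025 after the 1st (31 − 1).
Full months from April 2025 through August 2027 contribute their day counts.
Then 12 days into September 2027.
Total: 30 + 30 + 31 + 30 + 31 + 31 + 30 + 31 + 30 + 31 + 31 + 28 + 31 + 30 + 31 + 30 + 31 + 31 + 30 + 31 + 30 + 31 + 31 + 28 + 31 + 30 + 31 + 30 + 31 + 31 + 12 = 925.

925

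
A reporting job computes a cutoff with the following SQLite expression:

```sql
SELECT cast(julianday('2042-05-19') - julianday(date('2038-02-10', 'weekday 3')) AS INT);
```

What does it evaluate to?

1559

`weekday 3` advances to the next Wednesday; 2038-02-10 is already a Wednesday, so it stays at 2038-02-10.
18 days remain in February 2038 after the 10th (28 − 10).
Full months from March 2038 through April 2042 contribute their day counts.
Then 19 days into May 2042.
Total: 18 + 31 + 30 + 31 + 30 + 31 + 31 + 30 + 31 + 30 + 31 + 31 + 28 + 31 + 30 + 31 + 30 + 31 + 31 + 30 + 31 + 30 + 31 + 31 + 29 + 31 + 30 + 31 + 30 + 31 + 31 + 30 + 31 + 30 + 31 + 31 + 28 + 31 + 30 + 31 + 30 + 31 + 31 + 30 + 31 + 30 + 31 + 31 + 28 + 31 + 30 + 19 = 1559.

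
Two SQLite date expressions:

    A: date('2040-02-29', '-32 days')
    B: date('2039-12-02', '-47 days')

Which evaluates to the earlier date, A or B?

A = 2040-01-28.
B = 2039-10-16.
B is earlier.

B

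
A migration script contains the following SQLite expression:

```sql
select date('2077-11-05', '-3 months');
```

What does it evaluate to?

Adding -3 months to 2077-11-05 gives 2077-08-05.

2077-08-05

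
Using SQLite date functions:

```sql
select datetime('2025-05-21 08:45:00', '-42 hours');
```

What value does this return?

-42 hours from 2025-05-21 08:45:00 is 2025-05-19 14:45:00 (crosses midnight).

2025-05-19 14:45:00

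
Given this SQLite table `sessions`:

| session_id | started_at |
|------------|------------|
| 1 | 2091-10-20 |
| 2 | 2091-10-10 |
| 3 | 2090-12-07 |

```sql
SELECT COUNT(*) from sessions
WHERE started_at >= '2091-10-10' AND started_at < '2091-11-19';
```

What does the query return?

2

Rows in [2091-10-10, 2091-11-19): 2091-10-20, 2091-10-10 → 2 rows.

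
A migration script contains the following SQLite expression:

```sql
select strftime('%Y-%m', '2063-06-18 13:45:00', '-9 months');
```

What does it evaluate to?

First apply '-9 months': 2063-06-18 13:45:00 → 2062-09-18 13:45:00.
`%Y-%m` extracts the year-month: 2062-09.

2062-09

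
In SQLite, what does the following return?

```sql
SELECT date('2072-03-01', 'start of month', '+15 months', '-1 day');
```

2073-05-31

`start of month` rewinds 2072-03-01 to 2072-03-01.
Adding +15 months to 2072-03-01 gives 2073-06-01.
Going back 1 day from 2073-06-01 reaches 2073-05-31 (last day of May, 31 days).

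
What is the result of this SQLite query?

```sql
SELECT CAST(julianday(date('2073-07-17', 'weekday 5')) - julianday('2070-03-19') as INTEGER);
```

`weekday 5` advances to the next Friday; 2073-07-17 is a Monday, so it moves forward to 2073-07-21.
12 days remain in March 2070 after the 19th (31 − 19).
Full months from April 2070 through June 2073 contribute their day counts.
Then 21 days into July 2073.
Total: 12 + 30 + 31 + 30 + 31 + 31 + 30 + 31 + 30 + 31 + 31 + 28 + 31 + 30 + 31 + 30 + 31 + 31 + 30 + 31 + 30 + 31 + 31 + 29 + 31 + 30 + 31 + 30 + 31 + 31 + 30 + 31 + 30 + 31 + 31 + 28 + 31 + 30 + 31 + 30 + 21 = 1220.

1220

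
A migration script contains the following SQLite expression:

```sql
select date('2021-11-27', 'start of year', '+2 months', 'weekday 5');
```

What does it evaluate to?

2021-03-05

`start of year` rewinds 2021-11-27 to 2021-01-01.
Adding +2 months to 2021-01-01 gives 2021-03-01.
`weekday 5` advances to the next Friday; 2021-03-01 is a Monday, so it moves forward to 2021-03-05.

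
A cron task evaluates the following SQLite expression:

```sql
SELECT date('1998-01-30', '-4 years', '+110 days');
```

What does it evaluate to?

Adding -4 years to 1998-01-30 gives 1994-01-30.
Applying '+110 days' to 1994-01-30: counting 110 days forward gives 1994-05-20.

1994-05-20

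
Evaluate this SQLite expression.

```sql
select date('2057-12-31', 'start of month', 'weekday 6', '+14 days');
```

`start of month` rewinds 2057-12-31 to 2057-12-01.
`weekday 6` advances to the next Saturday; 2057-12-01 is already a Saturday, so it stays at 2057-12-01.
Advancing 14 more days within December lands on 2057-12-15.

2057-12-15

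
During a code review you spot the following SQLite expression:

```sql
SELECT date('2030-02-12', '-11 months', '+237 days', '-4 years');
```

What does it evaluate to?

Adding -11 months to 2030-02-12 gives 2029-03-12.
Applying '+237 days' to 2029-03-12: counting 237 days forward gives 2029-11-04.
Adding -4 years to 2029-11-04 gives 2025-11-04.

2025-11-04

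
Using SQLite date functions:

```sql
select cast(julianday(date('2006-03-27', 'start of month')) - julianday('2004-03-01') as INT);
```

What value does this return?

730

`start of month` rewinds 2006-03-27 to 2006-03-01.
30 days remain in March 2004 after the 1st (31 − 1).
Full months from April 2004 through February 2006 contribute their day counts.
Then 1 day into March 2006.
Total: 30 + 30 + 31 + 30 + 31 + 31 + 30 + 31 + 30 + 31 + 31 + 28 + 31 + 30 + 31 + 30 + 31 + 31 + 30 + 31 + 30 + 31 + 31 + 28 + 1 = 730.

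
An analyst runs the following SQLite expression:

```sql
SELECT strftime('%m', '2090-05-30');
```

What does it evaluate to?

`%m` extracts the 2-digit month (01-12): 05.

05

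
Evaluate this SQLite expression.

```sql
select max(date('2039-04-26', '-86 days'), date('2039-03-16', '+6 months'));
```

2039-09-16

date('2039-04-26', '-86 days') → 2039-01-30.
date('2039-03-16', '+6 months') → 2039-09-16.
Later of the two is 2039-09-16.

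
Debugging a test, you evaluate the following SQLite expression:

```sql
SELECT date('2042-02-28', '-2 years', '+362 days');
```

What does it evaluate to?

2041-02-24

Adding -2 years to 2042-02-28 gives 2040-02-28.
Applying '+362 days' to 2040-02-28: counting 362 days forward gives 2041-02-24.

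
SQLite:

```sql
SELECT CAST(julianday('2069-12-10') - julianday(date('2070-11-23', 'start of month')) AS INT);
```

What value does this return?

-326

`start of month` rewinds 2070-11-23 to 2070-11-01.
21 days remain in December 2069 after the 10th (31 − 10).
Full months from January 2070 through October 2070 contribute their day counts.
Then 1 day into November 2070.
Total: 21 + 31 + 28 + 31 + 30 + 31 + 30 + 31 + 31 + 30 + 31 + 1 = 326.
The subtraction is earlier − later, so the result is −326 → -326.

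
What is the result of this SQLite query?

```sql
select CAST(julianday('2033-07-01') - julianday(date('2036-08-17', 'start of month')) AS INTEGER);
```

`start of month` rewinds 2036-08-17 to 2036-08-01.
30 days remain in July 2033 after the 1st (31 − 1).
Full months from August 2033 through July 2036 contribute their day counts.
Then 1 day into August 2036.
Total: 30 + 31 + 30 + 31 + 30 + 31 + 31 + 28 + 31 + 30 + 31 + 30 + 31 + 31 + 30 + 31 + 30 + 31 + 31 + 28 + 31 + 30 + 31 + 30 + 31 + 31 + 30 + 31 + 30 + 31 + 31 + 29 + 31 + 30 + 31 + 30 + 31 + 1 = 1127.
The subtraction is earlier − later, so the result is −1127 → -1127.

-1127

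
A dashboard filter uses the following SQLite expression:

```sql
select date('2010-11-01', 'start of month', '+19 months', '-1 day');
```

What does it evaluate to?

2012-05-31

`start of month` rewinds 2010-11-01 to 2010-11-01.
Adding +19 months to 2010-11-01 gives 2012-06-01.
Going back 1 day from 2012-06-01 reaches 2012-05-31 (last day of May, 31 days).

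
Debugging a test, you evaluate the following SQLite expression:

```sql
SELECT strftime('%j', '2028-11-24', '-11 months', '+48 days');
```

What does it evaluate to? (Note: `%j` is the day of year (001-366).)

041

First apply '-11 months', '+48 days': 2028-11-24 → 2028-02-10.
Day-of-year for 2028-02-10: days since 2028-01-01 inclusive = 41, zero-padded to 041.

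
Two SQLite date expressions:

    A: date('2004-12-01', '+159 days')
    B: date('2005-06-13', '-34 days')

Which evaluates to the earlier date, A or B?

A

A = 2005-05-09.
B = 2005-05-10.
A is earlier.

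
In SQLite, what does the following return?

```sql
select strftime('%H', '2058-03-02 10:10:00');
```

10

`%H` extracts the 2-digit hour (00-23): 10.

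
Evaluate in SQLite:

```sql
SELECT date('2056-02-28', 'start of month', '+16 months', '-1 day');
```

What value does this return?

2057-05-31

`start of month` rewinds 2056-02-28 to 2056-02-01.
Adding +16 months to 2056-02-01 gives 2057-06-01.
Going back 1 day from 2057-06-01 reaches 2057-05-31 (last day of May, 31 days).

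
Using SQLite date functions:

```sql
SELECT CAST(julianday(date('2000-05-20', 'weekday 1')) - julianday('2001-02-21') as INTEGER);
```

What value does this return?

-275

`weekday 1` advances to the next Monday; 2000-05-20 is a Saturday, so it moves forward to 2000-05-22.
9 days remain in May 2000 after the 22nd (31 − 22).
Full months from June 2000 through January 2001 contribute their day counts.
Then 21 days into February 2001.
Total: 9 + 30 + 31 + 31 + 30 + 31 + 30 + 31 + 31 + 21 = 275.
The subtraction is earlier − later, so the result is −275 → -275.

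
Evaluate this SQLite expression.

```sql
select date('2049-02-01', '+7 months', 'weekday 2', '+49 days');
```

Adding +7 months to 2049-02-01 gives 2049-09-01.
`weekday 2` advances to the next Tuesday; 2049-09-01 is a Wednesday, so it moves forward to 2049-09-07.
Applying '+49 days' to 2049-09-07: counting 49 days forward gives 2049-10-26.

2049-10-26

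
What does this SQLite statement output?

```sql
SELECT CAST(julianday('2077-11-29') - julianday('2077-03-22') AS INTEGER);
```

9 days remain in March 2077 after the 22nd (31 − 22).
Full months from April 2077 through October 2077 contribute their day counts.
Then 29 days into November 2077.
Total: 9 + 30 + 31 + 30 + 31 + 31 + 30 + 31 + 29 = 252.

252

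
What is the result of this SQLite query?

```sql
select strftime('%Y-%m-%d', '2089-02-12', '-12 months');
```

First apply '-12 months': 2089-02-12 → 2088-02-12.
`%Y-%m-%d` extracts the ISO date: 2088-02-12.

2088-02-12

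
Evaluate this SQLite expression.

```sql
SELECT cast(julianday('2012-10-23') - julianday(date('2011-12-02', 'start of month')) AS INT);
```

`start of month` rewinds 2011-12-02 to 2011-12-01.
30 days remain in December 2011 after the 1st (31 − 1).
Full months from January 2012 through September 2012 contribute their day counts.
Then 23 days into October 2012.
Total: 30 + 31 + 29 + 31 + 30 + 31 + 30 + 31 + 31 + 30 + 23 = 327.

327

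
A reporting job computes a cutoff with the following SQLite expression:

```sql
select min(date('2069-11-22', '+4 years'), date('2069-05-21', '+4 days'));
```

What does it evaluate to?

2069-05-25

date('2069-11-22', '+4 years') → 2073-11-22.
date('2069-05-21', '+4 days') → 2069-05-25.
Earlier of the two is 2069-05-25.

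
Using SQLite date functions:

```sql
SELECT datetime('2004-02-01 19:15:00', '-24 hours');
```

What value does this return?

-24 hours from 2004-02-01 19:15:00 is 2004-01-31 19:15:00 (crosses midnight).

2004-01-31 19:15:00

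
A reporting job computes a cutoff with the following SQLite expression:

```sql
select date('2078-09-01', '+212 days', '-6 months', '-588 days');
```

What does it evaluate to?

2077-02-20

Applying '+212 days' to 2078-09-01: counting 212 days forward gives 2079-04-01.
Adding -6 months to 2079-04-01 gives 2078-10-01.
Applying '-588 days' to 2078-10-01: counting 588 days back gives 2077-02-20.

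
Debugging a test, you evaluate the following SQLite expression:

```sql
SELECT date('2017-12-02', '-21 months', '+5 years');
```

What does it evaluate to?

2021-03-02

Adding -21 months to 2017-12-02 gives 2016-03-02.
Adding +5 years to 2016-03-02 gives 2021-03-02.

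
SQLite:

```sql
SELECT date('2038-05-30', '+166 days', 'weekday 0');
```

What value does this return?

2038-11-14

Applying '+166 days' to 2038-05-30: counting 166 days forward gives 2038-11-12.
`weekday 0` advances to the next Sunday; 2038-11-12 is a Friday, so it moves forward to 2038-11-14.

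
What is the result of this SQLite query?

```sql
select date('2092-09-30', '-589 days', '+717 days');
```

Applying '-589 days' to 2092-09-30: counting 589 days back gives 2091-02-19.
Applying '+717 days' to 2091-02-19: counting 717 days forward gives 2093-02-05.

2093-02-05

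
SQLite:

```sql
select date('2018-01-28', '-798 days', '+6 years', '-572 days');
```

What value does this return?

2020-04-29

Applying '-798 days' to 2018-01-28: counting 798 days back gives 2015-11-22.
Adding +6 years to 2015-11-22 gives 2021-11-22.
Applying '-572 days' to 2021-11-22: counting 572 days back gives 2020-04-29.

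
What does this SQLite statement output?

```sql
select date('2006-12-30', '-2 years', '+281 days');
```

Adding -2 years to 2006-12-30 gives 2004-12-30.
Applying '+281 days' to 2004-12-30: counting 281 days forward gives 2005-10-07.

2005-10-07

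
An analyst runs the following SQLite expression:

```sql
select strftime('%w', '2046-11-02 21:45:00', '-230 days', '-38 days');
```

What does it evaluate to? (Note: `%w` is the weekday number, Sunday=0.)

3

First apply '-230 days', '-38 days': 2046-11-02 21:45:00 → 2046-02-07 21:45:00.
2046-02-07 is a Wednesday; with Sunday=0 that is 3.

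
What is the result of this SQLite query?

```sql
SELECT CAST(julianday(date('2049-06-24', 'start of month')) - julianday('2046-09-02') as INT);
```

`start of month` rewinds 2049-06-24 to 2049-06-01.
28 days remain in September 2046 after the 2nd (30 − 2).
Full months from October 2046 through May 2049 contribute their day counts.
Then 1 day into June 2049.
Total: 28 + 31 + 30 + 31 + 31 + 28 + 31 + 30 + 31 + 30 + 31 + 31 + 30 + 31 + 30 + 31 + 31 + 29 + 31 + 30 + 31 + 30 + 31 + 31 + 30 + 31 + 30 + 31 + 31 + 28 + 31 + 30 + 31 + 1 = 1003.

1003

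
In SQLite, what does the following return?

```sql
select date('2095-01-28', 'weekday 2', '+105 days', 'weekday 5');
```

`weekday 2` advances to the next Tuesday; 2095-01-28 is a Friday, so it moves forward to 2095-02-01.
Applying '+105 days' to 2095-02-01: counting 105 days forward gives 2095-05-17.
`weekday 5` advances to the next Friday; 2095-05-17 is a Tuesday, so it moves forward to 2095-05-20.

2095-05-20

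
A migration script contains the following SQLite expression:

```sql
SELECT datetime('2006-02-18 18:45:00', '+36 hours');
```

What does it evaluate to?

2006-02-20 06:45:00

+36 hours from 2006-02-18 18:45:00 is 2006-02-20 06:45:00 (crosses midnight).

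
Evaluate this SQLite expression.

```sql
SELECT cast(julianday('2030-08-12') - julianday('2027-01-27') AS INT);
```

4 days remain in January 2027 after the 27th (31 − 27).
Full months from February 2027 through July 2030 contribute their day counts.
Then 12 days into August 2030.
Total: 4 + 28 + 31 + 30 + 31 + 30 + 31 + 31 + 30 + 31 + 30 + 31 + 31 + 29 + 31 + 30 + 31 + 30 + 31 + 31 + 30 + 31 + 30 + 31 + 31 + 28 + 31 + 30 + 31 + 30 + 31 + 31 + 30 + 31 + 30 + 31 + 31 + 28 + 31 + 30 + 31 + 30 + 31 + 12 = 1293.

1293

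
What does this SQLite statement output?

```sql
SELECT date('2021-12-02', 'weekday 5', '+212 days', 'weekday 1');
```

`weekday 5` advances to the next Friday; 2021-12-02 is a Thursday, so it moves forward to 2021-12-03.
Applying '+212 days' to 2021-12-03: counting 212 days forward gives 2022-07-03.
`weekday 1` advances to the next Monday; 2022-07-03 is a Sunday, so it moves forward to 2022-07-04.

2022-07-04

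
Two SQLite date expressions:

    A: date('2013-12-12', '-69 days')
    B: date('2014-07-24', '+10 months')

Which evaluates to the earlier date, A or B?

A

A = 2013-10-04.
B = 2015-05-24.
A is earlier.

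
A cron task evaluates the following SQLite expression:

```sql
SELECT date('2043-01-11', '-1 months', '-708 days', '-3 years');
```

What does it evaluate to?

2038-01-02

Adding -1 month to 2043-01-11 gives 2042-12-11.
Applying '-708 days' to 2042-12-11: counting 708 days back gives 2041-01-02.
Adding -3 years to 2041-01-02 gives 2038-01-02.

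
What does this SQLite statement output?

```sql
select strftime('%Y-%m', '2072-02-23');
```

`%Y-%m` extracts the year-month: 2072-02.

2072-02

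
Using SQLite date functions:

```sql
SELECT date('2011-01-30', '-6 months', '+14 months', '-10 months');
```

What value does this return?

Adding -6 months to 2011-01-30 gives 2010-07-30.
Adding +14 months to 2010-07-30 gives 2011-09-30.
Adding -10 months to 2011-09-30 gives 2010-11-30.

2010-11-30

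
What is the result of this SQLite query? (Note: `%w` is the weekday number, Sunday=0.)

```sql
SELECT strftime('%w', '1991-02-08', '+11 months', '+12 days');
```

First apply '+11 months', '+12 days': 1991-02-08 → 1992-01-20.
1992-01-20 is a Monday; with Sunday=0 that is 1.

1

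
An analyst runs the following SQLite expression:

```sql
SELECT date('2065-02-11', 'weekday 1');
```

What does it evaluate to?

`weekday 1` advances to the next Monday; 2065-02-11 is a Wednesday, so it moves forward to 2065-02-16.

2065-02-16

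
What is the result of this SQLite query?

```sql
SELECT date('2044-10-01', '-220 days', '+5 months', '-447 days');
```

Applying '-220 days' to 2044-10-01: counting 220 days back gives 2044-02-24.
Adding +5 months to 2044-02-24 gives 2044-07-24.
Applying '-447 days' to 2044-07-24: counting 447 days back gives 2043-05-04.

2043-05-04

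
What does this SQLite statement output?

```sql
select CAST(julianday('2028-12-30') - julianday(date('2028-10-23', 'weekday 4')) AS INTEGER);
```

`weekday 4` advances to the next Thursday; 2028-10-23 is a Monday, so it moves forward to 2028-10-26.
5 days remain in October 2028 after the 26th (31 − 26).
November 2028: 30 days.
Then 30 days into December 2028.
Total: 5 + 30 + 30 = 65.

65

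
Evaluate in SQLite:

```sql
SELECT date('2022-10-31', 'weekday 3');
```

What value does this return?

2022-11-02

`weekday 3` advances to the next Wednesday; 2022-10-31 is a Monday, so it moves forward to 2022-11-02.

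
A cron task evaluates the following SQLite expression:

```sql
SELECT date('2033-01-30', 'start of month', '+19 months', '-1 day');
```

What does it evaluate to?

2034-07-31

`start of month` rewinds 2033-01-30 to 2033-01-01.
Adding +19 months to 2033-01-01 gives 2034-08-01.
Going back 1 day from 2034-08-01 reaches 2034-07-31 (last day of July, 31 days).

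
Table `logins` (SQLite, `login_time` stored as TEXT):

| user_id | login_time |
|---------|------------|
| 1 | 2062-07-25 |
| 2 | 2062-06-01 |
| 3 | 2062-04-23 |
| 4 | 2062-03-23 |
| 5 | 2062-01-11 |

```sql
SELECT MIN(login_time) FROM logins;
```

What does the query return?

MIN over {2062-01-11, 2062-03-23, 2062-04-23, 2062-06-01, 2062-07-25}.

2062-01-11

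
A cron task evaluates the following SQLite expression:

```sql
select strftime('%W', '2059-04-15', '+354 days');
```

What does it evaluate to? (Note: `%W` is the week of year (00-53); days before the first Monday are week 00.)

13

First apply '+354 days': 2059-04-15 → 2060-04-03.
2060-04-03 is a Saturday. SQLite's %W counts Mondays since the year started; the result is 13.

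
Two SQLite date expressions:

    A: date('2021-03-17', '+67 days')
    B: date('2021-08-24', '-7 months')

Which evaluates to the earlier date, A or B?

B

A = 2021-05-23.
B = 2021-01-24.
B is earlier.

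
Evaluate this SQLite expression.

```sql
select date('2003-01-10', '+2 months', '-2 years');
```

Adding +2 months to 2003-01-10 gives 2003-03-10.
Adding -2 years to 2003-03-10 gives 2001-03-10.

2001-03-10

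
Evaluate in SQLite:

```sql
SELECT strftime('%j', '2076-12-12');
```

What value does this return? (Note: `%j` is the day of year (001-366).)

347

Day-of-year for 2076-12-12: days since 2076-01-01 inclusive = 347, zero-padded to 347.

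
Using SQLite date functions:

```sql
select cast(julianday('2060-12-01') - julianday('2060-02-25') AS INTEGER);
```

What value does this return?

280

4 days remain in February 2060 after the 25th (29 − 25).
Full months from March 2060 through November 2060 contribute their day counts.
Then 1 day into December 2060.
Total: 4 + 31 + 30 + 31 + 30 + 31 + 31 + 30 + 31 + 30 + 1 = 280.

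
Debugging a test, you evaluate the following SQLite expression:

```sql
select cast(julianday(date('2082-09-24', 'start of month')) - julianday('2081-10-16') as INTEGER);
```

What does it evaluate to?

`start of month` rewinds 2082-09-24 to 2082-09-01.
15 days remain in October 2081 after the 16th (31 − 16).
Full months from November 2081 through August 2082 contribute their day counts.
Then 1 day into September 2082.
Total: 15 + 30 + 31 + 31 + 28 + 31 + 30 + 31 + 30 + 31 + 31 + 1 = 320.

320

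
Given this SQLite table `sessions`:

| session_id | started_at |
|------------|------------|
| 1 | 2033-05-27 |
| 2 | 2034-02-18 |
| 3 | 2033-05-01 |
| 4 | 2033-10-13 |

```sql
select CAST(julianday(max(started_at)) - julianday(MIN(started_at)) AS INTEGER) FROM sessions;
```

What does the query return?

293

MIN = 2033-05-01, MAX = 2034-02-18.
30 days remain in May 2033 after the 1st (31 − 1).
Full months from June 2033 through January 2034 contribute their day counts.
Then 18 days into February 2034.
Total: 30 + 30 + 31 + 31 + 30 + 31 + 30 + 31 + 31 + 18 = 293.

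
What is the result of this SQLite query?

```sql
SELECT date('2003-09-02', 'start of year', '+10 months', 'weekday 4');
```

2003-11-06

`start of year` rewinds 2003-09-02 to 2003-01-01.
Adding +10 months to 2003-01-01 gives 2003-11-01.
`weekday 4` advances to the next Thursday; 2003-11-01 is a Saturday, so it moves forward to 2003-11-06.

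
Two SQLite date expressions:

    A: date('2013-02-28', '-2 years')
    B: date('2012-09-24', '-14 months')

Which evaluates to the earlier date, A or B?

A

A = 2011-02-28.
B = 2011-07-24.
A is earlier.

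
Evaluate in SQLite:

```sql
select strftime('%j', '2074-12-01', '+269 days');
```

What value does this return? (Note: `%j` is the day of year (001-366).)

First apply '+269 days': 2074-12-01 → 2075-08-27.
Day-of-year for 2075-08-27: days since 2075-01-01 inclusive = 239, zero-padded to 239.

239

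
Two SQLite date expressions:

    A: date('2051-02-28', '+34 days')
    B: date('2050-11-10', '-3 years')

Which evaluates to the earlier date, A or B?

B

A = 2051-04-03.
B = 2047-11-10.
B is earlier.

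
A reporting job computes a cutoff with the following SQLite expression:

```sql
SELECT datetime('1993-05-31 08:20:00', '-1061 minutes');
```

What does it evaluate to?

1993-05-30 14:39:00

1061 minutes = 17h 41m; -1061 minutes from 1993-05-31 08:20:00 is 1993-05-30 14:39:00 (crosses midnight).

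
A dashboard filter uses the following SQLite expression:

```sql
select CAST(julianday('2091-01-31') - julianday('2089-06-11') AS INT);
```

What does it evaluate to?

19 days remain in June 2089 after the 11th (30 − 11).
Full months from July 2089 through December 2090 contribute their day counts.
Then 31 days into January 2091.
Total: 19 + 31 + 31 + 30 + 31 + 30 + 31 + 31 + 28 + 31 + 30 + 31 + 30 + 31 + 31 + 30 + 31 + 30 + 31 + 31 = 599.

599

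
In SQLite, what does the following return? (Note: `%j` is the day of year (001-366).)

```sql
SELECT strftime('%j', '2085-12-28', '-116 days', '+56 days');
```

First apply '-116 days', '+56 days': 2085-12-28 → 2085-10-29.
Day-of-year for 2085-10-29: days since 2085-01-01 inclusive = 302, zero-padded to 302.

302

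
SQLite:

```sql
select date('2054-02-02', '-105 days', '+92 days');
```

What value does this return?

2054-01-20

Applying '-105 days' to 2054-02-02: counting 105 days back gives 2053-10-20.
Applying '+92 days' to 2053-10-20: counting 92 days forward gives 2054-01-20.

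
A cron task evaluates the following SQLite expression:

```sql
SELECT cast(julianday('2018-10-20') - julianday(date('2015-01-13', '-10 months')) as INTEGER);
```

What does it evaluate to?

Adding -10 months to 2015-01-13 gives 2014-03-13.
18 days remain in March 2014 after the 13th (31 − 13).
Full months from April 2014 through September 2018 contribute their day counts.
Then 20 days into October 2018.
Total: 18 + 30 + 31 + 30 + 31 + 31 + 30 + 31 + 30 + 31 + 31 + 28 + 31 + 30 + 31 + 30 + 31 + 31 + 30 + 31 + 30 + 31 + 31 + 29 + 31 + 30 + 31 + 30 + 31 + 31 + 30 + 31 + 30 + 31 + 31 + 28 + 31 + 30 + 31 + 30 + 31 + 31 + 30 + 31 + 30 + 31 + 31 + 28 + 31 + 30 + 31 + 30 + 31 + 31 + 30 + 20 = 1682.

1682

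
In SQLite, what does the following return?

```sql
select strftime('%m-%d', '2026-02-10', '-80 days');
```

First apply '-80 days': 2026-02-10 → 2025-11-22.
`%m-%d` extracts the month-day: 11-22.

11-22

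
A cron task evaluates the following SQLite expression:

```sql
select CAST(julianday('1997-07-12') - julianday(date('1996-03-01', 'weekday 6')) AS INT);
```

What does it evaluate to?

497

`weekday 6` advances to the next Saturday; 1996-03-01 is a Friday, so it moves forward to 1996-03-02.
29 days remain in March 1996 after the 2nd (31 − 2).
Full months from April 1996 through June 1997 contribute their day counts.
Then 12 days into July 1997.
Total: 29 + 30 + 31 + 30 + 31 + 31 + 30 + 31 + 30 + 31 + 31 + 28 + 31 + 30 + 31 + 30 + 12 = 497.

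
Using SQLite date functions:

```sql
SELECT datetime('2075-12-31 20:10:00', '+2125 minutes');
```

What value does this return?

2125 minutes = 35h 25m; +2125 minutes from 2075-12-31 20:10:00 is 2076-01-02 07:35:00 (crosses midnight).

2076-01-02 07:35:00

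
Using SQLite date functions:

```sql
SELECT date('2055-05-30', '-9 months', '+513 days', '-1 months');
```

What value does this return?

Adding -9 months to 2055-05-30 gives 2054-08-30.
Applying '+513 days' to 2054-08-30: counting 513 days forward gives 2056-01-25.
Adding -1 month to 2056-01-25 gives 2055-12-25.

2055-12-25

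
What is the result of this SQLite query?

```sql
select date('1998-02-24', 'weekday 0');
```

`weekday 0` advances to the next Sunday; 1998-02-24 is a Tuesday, so it moves forward to 1998-03-01.

1998-03-01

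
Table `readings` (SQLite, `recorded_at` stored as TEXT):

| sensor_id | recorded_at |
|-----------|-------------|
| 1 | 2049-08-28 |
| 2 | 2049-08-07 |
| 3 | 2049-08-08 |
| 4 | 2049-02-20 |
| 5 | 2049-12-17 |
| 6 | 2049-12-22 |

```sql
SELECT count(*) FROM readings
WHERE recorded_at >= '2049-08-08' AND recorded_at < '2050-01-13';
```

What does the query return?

Rows in [2049-08-08, 2050-01-13): 2049-08-28, 2049-08-08, 2049-12-17, 2049-12-22 → 4 rows.

4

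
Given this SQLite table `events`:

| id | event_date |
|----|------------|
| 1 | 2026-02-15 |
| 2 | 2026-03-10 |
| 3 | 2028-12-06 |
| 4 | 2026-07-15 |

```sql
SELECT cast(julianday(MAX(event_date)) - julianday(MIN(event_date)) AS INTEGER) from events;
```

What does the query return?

1025

MIN = 2026-02-15, MAX = 2028-12-06.
13 days remain in February 2026 after the 15th (28 − 15).
Full months from March 2026 through November 2028 contribute their day counts.
Then 6 days into December 2028.
Total: 13 + 31 + 30 + 31 + 30 + 31 + 31 + 30 + 31 + 30 + 31 + 31 + 28 + 31 + 30 + 31 + 30 + 31 + 31 + 30 + 31 + 30 + 31 + 31 + 29 + 31 + 30 + 31 + 30 + 31 + 31 + 30 + 31 + 30 + 6 = 1025.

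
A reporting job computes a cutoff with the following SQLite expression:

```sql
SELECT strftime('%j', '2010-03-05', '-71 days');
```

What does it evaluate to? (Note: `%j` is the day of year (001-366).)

First apply '-71 days': 2010-03-05 → 2009-12-24.
Day-of-year for 2009-12-24: days since 2009-01-01 inclusive = 358, zero-padded to 358.

358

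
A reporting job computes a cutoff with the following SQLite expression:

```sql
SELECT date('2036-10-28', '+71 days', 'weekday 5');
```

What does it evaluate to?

Applying '+71 days' to 2036-10-28: counting 71 days forward gives 2037-01-07.
`weekday 5` advances to the next Friday; 2037-01-07 is a Wednesday, so it moves forward to 2037-01-09.

2037-01-09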